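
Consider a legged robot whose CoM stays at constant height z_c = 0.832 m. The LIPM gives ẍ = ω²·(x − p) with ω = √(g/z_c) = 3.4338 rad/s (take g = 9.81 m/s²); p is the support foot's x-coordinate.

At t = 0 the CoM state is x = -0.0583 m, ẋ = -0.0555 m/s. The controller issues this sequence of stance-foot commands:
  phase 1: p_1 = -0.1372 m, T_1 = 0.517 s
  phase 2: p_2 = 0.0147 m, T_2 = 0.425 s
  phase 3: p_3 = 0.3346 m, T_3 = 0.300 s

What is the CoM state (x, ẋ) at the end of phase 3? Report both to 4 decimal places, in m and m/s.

phase 1: p=-0.1372, T=0.517, ωT=1.775275, cosh=3.035669, sinh=2.866232; start (x,ẋ)=(-0.058300, -0.055500) → end (x,ẋ)=(0.055988, 0.608060)
phase 2: p=0.0147, T=0.425, ωT=1.459365, cosh=2.267805, sinh=2.035421; start (x,ẋ)=(0.055988, 0.608060) → end (x,ẋ)=(0.468766, 1.667531)
phase 3: p=0.3346, T=0.300, ωT=1.030140, cosh=1.579207, sinh=1.222251; start (x,ẋ)=(0.468766, 1.667531) → end (x,ẋ)=(1.140029, 3.196468)

x = 1.1400, ẋ = 3.1965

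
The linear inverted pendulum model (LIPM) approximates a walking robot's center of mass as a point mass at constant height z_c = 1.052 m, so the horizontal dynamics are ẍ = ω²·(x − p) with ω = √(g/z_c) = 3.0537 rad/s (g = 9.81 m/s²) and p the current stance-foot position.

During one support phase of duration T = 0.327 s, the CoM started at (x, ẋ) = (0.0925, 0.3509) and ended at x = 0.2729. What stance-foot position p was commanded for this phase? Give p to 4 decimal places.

ωT = 3.0537·0.327 = 0.998560; cosh(ωT) = 1.541390, sinh(ωT) = 1.172980
x(T) = p + (x₀−p)·cosh(ωT) + (ẋ₀/ω)·sinh(ωT) ⇒ p·(1 − cosh) = x(T) − x₀·cosh − (ẋ₀/ω)·sinh
numerator   = 0.2729 − (0.0925)·1.541390 − (0.3509/3.0537)·1.172980 = -0.004465
denominator = 1 − 1.541390 = -0.541390
p = -0.004465 / -0.541390 = 0.0082

p = 0.0082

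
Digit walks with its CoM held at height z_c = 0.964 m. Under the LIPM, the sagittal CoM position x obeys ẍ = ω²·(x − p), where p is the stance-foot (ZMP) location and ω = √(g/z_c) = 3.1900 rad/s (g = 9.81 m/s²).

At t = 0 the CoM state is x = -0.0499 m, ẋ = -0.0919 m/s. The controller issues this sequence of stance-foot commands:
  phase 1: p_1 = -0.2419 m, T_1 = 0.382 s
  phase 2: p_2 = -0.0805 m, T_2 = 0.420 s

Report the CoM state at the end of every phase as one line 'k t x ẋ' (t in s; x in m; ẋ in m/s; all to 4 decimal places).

1 0.3820 0.0667 0.7763
2 0.8020 0.6526 2.4188

phase 1: p=-0.2419, T=0.382, ωT=1.218580, cosh=1.839016, sinh=1.543366; start (x,ẋ)=(-0.049900, -0.091900) → end (x,ẋ)=(0.066728, 0.776275)
phase 2: p=-0.0805, T=0.420, ωT=1.339800, cosh=2.040089, sinh=1.778191; start (x,ẋ)=(0.066728, 0.776275) → end (x,ẋ)=(0.652576, 2.418814)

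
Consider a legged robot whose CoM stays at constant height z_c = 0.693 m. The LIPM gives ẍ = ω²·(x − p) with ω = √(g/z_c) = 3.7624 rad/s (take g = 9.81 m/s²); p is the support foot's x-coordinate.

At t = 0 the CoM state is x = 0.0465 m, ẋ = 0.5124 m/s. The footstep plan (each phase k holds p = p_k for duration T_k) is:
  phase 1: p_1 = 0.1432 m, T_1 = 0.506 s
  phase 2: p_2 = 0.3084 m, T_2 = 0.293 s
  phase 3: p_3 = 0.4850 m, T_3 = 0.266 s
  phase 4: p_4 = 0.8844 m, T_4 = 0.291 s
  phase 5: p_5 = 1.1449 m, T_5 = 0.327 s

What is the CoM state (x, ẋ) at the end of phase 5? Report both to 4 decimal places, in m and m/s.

phase 1: p=0.1432, T=0.506, ωT=1.903774, cosh=3.430091, sinh=3.281086; start (x,ẋ)=(0.046500, 0.512400) → end (x,ẋ)=(0.258360, 0.563841)
phase 2: p=0.3084, T=0.293, ωT=1.102383, cosh=1.671706, sinh=1.339628; start (x,ẋ)=(0.258360, 0.563841) → end (x,ẋ)=(0.425507, 0.690365)
phase 3: p=0.4850, T=0.266, ωT=1.000798, cosh=1.544019, sinh=1.176434; start (x,ẋ)=(0.425507, 0.690365) → end (x,ẋ)=(0.609007, 0.802609)
phase 4: p=0.8844, T=0.291, ωT=1.094858, cosh=1.661673, sinh=1.327086; start (x,ẋ)=(0.609007, 0.802609) → end (x,ẋ)=(0.709885, -0.041373)
phase 5: p=1.1449, T=0.327, ωT=1.230305, cosh=1.857238, sinh=1.565034; start (x,ẋ)=(0.709885, -0.041373) → end (x,ẋ)=(0.319764, -2.638331)

x = 0.3198, ẋ = -2.6383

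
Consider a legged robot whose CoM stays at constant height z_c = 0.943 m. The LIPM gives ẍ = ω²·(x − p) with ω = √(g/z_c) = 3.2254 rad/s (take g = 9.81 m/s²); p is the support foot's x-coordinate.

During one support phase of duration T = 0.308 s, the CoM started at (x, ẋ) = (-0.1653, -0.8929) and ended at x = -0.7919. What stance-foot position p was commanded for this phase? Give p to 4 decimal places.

ωT = 3.2254·0.308 = 0.993423; cosh(ωT) = 1.535385, sinh(ωT) = 1.165078
x(T) = p + (x₀−p)·cosh(ωT) + (ẋ₀/ω)·sinh(ωT) ⇒ p·(1 − cosh) = x(T) − x₀·cosh − (ẋ₀/ω)·sinh
numerator   = -0.7919 − (-0.1653)·1.535385 − (-0.8929/3.2254)·1.165078 = -0.215568
denominator = 1 − 1.535385 = -0.535385
p = -0.215568 / -0.535385 = 0.4026

p = 0.4026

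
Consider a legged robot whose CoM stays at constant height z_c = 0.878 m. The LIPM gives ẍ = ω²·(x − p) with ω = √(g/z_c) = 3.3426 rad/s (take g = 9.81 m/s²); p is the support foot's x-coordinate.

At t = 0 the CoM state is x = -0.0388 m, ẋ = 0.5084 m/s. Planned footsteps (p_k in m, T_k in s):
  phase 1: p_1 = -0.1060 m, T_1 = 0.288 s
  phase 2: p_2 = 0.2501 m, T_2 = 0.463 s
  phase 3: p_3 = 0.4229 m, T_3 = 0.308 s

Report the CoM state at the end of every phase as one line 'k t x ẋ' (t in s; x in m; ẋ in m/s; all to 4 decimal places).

phase 1: p=-0.1060, T=0.288, ωT=0.962669, cosh=1.500274, sinh=1.118402; start (x,ẋ)=(-0.038800, 0.508400) → end (x,ẋ)=(0.164924, 1.013958)
phase 2: p=0.2501, T=0.463, ωT=1.547624, cosh=2.456520, sinh=2.243768; start (x,ẋ)=(0.164924, 1.013958) → end (x,ẋ)=(0.721497, 1.851988)
phase 3: p=0.4229, T=0.308, ωT=1.029521, cosh=1.578451, sinh=1.221273; start (x,ẋ)=(0.721497, 1.851988) → end (x,ẋ)=(1.570875, 4.142214)

1 0.2880 0.1649 1.0140
2 0.7510 0.7215 1.8520
3 1.0590 1.5709 4.1422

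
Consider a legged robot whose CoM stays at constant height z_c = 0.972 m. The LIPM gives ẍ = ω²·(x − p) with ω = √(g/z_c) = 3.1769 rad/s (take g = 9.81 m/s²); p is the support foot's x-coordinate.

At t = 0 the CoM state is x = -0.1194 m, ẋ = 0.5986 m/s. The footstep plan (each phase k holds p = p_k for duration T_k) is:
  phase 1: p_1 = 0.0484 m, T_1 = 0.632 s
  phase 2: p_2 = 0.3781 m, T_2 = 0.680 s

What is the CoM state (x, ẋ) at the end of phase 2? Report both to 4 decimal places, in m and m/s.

phase 1: p=0.0484, T=0.632, ωT=2.007801, cosh=3.790603, sinh=3.656319; start (x,ẋ)=(-0.119400, 0.598600) → end (x,ẋ)=(0.101270, 0.319930)
phase 2: p=0.3781, T=0.680, ωT=2.160292, cosh=4.394481, sinh=4.279189; start (x,ẋ)=(0.101270, 0.319930) → end (x,ẋ)=(-0.407486, -2.357450)

x = -0.4075, ẋ = -2.3574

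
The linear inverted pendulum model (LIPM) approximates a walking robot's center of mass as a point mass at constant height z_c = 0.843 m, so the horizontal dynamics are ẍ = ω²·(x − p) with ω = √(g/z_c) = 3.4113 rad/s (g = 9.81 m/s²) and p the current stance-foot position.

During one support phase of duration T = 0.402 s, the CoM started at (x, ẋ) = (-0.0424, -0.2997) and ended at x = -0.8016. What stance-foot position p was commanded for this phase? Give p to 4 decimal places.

ωT = 3.4113·0.402 = 1.371343; cosh(ωT) = 2.097202, sinh(ωT) = 1.843436
x(T) = p + (x₀−p)·cosh(ωT) + (ẋ₀/ω)·sinh(ωT) ⇒ p·(1 − cosh) = x(T) − x₀·cosh − (ẋ₀/ω)·sinh
numerator   = -0.8016 − (-0.0424)·2.097202 − (-0.2997/3.4113)·1.843436 = -0.550723
denominator = 1 − 2.097202 = -1.097202
p = -0.550723 / -1.097202 = 0.5019

p = 0.5019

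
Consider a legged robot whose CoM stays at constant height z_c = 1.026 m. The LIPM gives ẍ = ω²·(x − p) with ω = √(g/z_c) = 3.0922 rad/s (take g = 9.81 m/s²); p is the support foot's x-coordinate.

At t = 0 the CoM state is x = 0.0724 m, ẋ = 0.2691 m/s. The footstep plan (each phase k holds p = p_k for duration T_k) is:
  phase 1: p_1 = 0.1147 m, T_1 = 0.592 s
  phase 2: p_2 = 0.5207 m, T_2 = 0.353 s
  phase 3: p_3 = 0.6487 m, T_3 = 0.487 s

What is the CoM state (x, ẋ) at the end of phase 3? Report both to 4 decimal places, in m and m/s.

phase 1: p=0.1147, T=0.592, ωT=1.830582, cosh=3.198919, sinh=3.038599; start (x,ẋ)=(0.072400, 0.269100) → end (x,ẋ)=(0.243821, 0.463380)
phase 2: p=0.5207, T=0.353, ωT=1.091547, cosh=1.657287, sinh=1.321590; start (x,ẋ)=(0.243821, 0.463380) → end (x,ẋ)=(0.259878, -0.363545)
phase 3: p=0.6487, T=0.487, ωT=1.505901, cosh=2.365016, sinh=2.143199; start (x,ẋ)=(0.259878, -0.363545) → end (x,ẋ)=(-0.522842, -3.436589)

x = -0.5228, ẋ = -3.4366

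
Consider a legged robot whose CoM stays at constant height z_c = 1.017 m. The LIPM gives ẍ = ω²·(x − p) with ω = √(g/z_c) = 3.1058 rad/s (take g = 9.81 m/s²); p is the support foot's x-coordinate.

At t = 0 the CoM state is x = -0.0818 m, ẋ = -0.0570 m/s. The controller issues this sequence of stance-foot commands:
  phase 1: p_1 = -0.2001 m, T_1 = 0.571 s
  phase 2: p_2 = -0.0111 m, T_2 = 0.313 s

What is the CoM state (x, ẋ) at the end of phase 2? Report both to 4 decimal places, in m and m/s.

x = 0.4860, ẋ = 1.7386

phase 1: p=-0.2001, T=0.571, ωT=1.773412, cosh=3.030335, sinh=2.860582; start (x,ẋ)=(-0.081800, -0.057000) → end (x,ẋ)=(0.105889, 0.878295)
phase 2: p=-0.0111, T=0.313, ωT=0.972115, cosh=1.510906, sinh=1.132624; start (x,ẋ)=(0.105889, 0.878295) → end (x,ẋ)=(0.485957, 1.738555)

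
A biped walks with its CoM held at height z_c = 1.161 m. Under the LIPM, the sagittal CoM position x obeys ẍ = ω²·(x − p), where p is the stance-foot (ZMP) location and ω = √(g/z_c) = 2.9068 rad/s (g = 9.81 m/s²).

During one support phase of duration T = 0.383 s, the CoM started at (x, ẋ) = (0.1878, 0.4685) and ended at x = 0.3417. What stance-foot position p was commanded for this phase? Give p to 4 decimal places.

ωT = 2.9068·0.383 = 1.113304; cosh(ωT) = 1.686437, sinh(ωT) = 1.357965
x(T) = p + (x₀−p)·cosh(ωT) + (ẋ₀/ω)·sinh(ωT) ⇒ p·(1 − cosh) = x(T) − x₀·cosh − (ẋ₀/ω)·sinh
numerator   = 0.3417 − (0.1878)·1.686437 − (0.4685/2.9068)·1.357965 = -0.193881
denominator = 1 − 1.686437 = -0.686437
p = -0.193881 / -0.686437 = 0.2824

p = 0.2824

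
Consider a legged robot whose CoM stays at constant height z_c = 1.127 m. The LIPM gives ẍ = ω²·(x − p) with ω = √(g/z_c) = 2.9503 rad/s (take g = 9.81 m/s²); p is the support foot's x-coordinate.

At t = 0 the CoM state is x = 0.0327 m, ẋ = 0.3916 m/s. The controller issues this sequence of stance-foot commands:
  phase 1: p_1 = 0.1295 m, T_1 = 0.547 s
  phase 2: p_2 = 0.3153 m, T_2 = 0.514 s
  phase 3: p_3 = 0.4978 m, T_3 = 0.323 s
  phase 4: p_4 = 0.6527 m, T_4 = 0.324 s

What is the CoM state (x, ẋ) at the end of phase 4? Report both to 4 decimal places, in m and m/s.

phase 1: p=0.1295, T=0.547, ωT=1.613814, cosh=2.610528, sinh=2.411401; start (x,ẋ)=(0.032700, 0.391600) → end (x,ẋ)=(0.196872, 0.333613)
phase 2: p=0.3153, T=0.514, ωT=1.516454, cosh=2.387765, sinh=2.168276; start (x,ẋ)=(0.196872, 0.333613) → end (x,ẋ)=(0.277704, 0.038995)
phase 3: p=0.4978, T=0.323, ωT=0.952947, cosh=1.489472, sinh=1.103869; start (x,ẋ)=(0.277704, 0.038995) → end (x,ẋ)=(0.184564, -0.658712)
phase 4: p=0.6527, T=0.324, ωT=0.955897, cosh=1.492735, sinh=1.108268; start (x,ẋ)=(0.184564, -0.658712) → end (x,ẋ)=(-0.293545, -2.513958)

x = -0.2935, ẋ = -2.5140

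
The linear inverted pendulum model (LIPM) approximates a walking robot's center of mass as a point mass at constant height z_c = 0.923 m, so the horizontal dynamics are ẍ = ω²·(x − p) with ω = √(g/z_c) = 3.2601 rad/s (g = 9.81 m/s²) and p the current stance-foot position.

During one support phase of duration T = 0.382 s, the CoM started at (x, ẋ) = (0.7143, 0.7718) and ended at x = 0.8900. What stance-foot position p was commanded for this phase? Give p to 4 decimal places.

ωT = 3.2601·0.382 = 1.245358; cosh(ωT) = 1.881008, sinh(ωT) = 1.593171
x(T) = p + (x₀−p)·cosh(ωT) + (ẋ₀/ω)·sinh(ωT) ⇒ p·(1 − cosh) = x(T) − x₀·cosh − (ẋ₀/ω)·sinh
numerator   = 0.8900 − (0.7143)·1.881008 − (0.7718/3.2601)·1.593171 = -0.830773
denominator = 1 − 1.881008 = -0.881008
p = -0.830773 / -0.881008 = 0.9430

p = 0.9430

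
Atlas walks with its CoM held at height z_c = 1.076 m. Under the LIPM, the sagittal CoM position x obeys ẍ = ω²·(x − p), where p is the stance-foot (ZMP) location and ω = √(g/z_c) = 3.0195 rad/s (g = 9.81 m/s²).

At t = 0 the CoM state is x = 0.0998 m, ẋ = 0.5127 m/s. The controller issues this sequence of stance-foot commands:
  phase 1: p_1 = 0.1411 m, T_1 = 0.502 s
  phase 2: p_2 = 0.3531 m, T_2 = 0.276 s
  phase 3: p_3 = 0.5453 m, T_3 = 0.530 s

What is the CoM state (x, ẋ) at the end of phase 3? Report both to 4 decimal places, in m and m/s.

x = 2.1650, ẋ = 5.0763

phase 1: p=0.1411, T=0.502, ωT=1.515789, cosh=2.386323, sinh=2.166689; start (x,ẋ)=(0.099800, 0.512700) → end (x,ẋ)=(0.410441, 0.953270)
phase 2: p=0.3531, T=0.276, ωT=0.833382, cosh=1.367832, sinh=0.933255; start (x,ẋ)=(0.410441, 0.953270) → end (x,ẋ)=(0.726165, 1.465498)
phase 3: p=0.5453, T=0.530, ωT=1.600335, cosh=2.578260, sinh=2.376432; start (x,ẋ)=(0.726165, 1.465498) → end (x,ẋ)=(2.165006, 5.076260)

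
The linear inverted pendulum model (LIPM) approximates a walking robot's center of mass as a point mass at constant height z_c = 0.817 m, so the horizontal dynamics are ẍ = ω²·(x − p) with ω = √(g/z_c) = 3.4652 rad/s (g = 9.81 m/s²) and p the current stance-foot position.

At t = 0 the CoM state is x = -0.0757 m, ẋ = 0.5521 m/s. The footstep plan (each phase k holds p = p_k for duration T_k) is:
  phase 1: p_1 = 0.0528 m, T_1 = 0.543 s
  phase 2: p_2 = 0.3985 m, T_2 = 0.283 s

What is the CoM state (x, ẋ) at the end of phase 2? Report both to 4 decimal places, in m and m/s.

phase 1: p=0.0528, T=0.543, ωT=1.881604, cosh=3.358184, sinh=3.205838; start (x,ẋ)=(-0.075700, 0.552100) → end (x,ẋ)=(0.132050, 0.426563)
phase 2: p=0.3985, T=0.283, ωT=0.980652, cosh=1.520630, sinh=1.145563; start (x,ẋ)=(0.132050, 0.426563) → end (x,ẋ)=(0.134346, -0.409056)

x = 0.1343, ẋ = -0.4091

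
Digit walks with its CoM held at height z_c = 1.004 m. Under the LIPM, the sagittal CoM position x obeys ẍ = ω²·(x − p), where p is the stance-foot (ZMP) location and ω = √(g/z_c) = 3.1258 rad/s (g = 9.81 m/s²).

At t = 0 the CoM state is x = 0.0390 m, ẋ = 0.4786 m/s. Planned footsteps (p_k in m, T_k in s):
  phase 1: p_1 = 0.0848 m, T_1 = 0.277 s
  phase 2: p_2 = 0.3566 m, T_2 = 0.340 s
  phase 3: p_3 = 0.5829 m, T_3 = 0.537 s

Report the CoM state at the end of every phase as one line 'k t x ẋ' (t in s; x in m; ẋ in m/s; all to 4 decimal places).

1 0.2770 0.1705 0.5295
2 0.6170 0.2710 0.1163
3 1.1540 -0.1855 -2.1983

phase 1: p=0.0848, T=0.277, ωT=0.865847, cosh=1.398856, sinh=0.978161; start (x,ẋ)=(0.039000, 0.478600) → end (x,ẋ)=(0.170501, 0.529458)
phase 2: p=0.3566, T=0.340, ωT=1.062772, cosh=1.619940, sinh=1.274443; start (x,ẋ)=(0.170501, 0.529458) → end (x,ẋ)=(0.271000, 0.116337)
phase 3: p=0.5829, T=0.537, ωT=1.678555, cosh=2.772225, sinh=2.585581; start (x,ẋ)=(0.271000, 0.116337) → end (x,ẋ)=(-0.185525, -2.198263)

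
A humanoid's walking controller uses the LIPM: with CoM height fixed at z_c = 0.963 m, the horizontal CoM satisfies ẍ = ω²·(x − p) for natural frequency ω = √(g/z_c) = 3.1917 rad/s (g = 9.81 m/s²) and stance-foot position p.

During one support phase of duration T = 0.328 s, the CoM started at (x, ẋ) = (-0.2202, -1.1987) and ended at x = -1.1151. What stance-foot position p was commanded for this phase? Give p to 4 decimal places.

ωT = 3.1917·0.328 = 1.046878; cosh(ωT) = 1.599887, sinh(ωT) = 1.248855
x(T) = p + (x₀−p)·cosh(ωT) + (ẋ₀/ω)·sinh(ωT) ⇒ p·(1 − cosh) = x(T) − x₀·cosh − (ẋ₀/ω)·sinh
numerator   = -1.1151 − (-0.2202)·1.599887 − (-1.1987/3.1917)·1.248855 = -0.293775
denominator = 1 − 1.599887 = -0.599887
p = -0.293775 / -0.599887 = 0.4897

p = 0.4897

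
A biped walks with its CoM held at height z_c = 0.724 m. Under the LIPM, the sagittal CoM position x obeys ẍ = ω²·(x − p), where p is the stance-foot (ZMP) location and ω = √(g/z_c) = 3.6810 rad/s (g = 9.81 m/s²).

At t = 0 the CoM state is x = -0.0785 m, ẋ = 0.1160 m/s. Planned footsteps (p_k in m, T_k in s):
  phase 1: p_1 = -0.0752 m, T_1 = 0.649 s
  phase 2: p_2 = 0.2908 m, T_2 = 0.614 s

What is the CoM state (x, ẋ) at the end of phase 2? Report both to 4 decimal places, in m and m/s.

x = -0.0084, ẋ = -0.9595

phase 1: p=-0.0752, T=0.649, ωT=2.388969, cosh=5.496986, sinh=5.405262; start (x,ẋ)=(-0.078500, 0.116000) → end (x,ẋ)=(0.076997, 0.571991)
phase 2: p=0.2908, T=0.614, ωT=2.260134, cosh=4.844355, sinh=4.740018; start (x,ẋ)=(0.076997, 0.571991) → end (x,ẋ)=(-0.008386, -0.959510)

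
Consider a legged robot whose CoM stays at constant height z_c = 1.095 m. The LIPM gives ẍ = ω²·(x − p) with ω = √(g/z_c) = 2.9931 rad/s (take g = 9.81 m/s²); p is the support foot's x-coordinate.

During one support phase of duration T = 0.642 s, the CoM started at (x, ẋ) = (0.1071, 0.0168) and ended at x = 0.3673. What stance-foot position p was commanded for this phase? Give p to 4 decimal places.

p = 0.0101

ωT = 2.9931·0.642 = 1.921570; cosh(ωT) = 3.489027, sinh(ωT) = 3.342650
x(T) = p + (x₀−p)·cosh(ωT) + (ẋ₀/ω)·sinh(ωT) ⇒ p·(1 − cosh) = x(T) − x₀·cosh − (ẋ₀/ω)·sinh
numerator   = 0.3673 − (0.1071)·3.489027 − (0.0168/2.9931)·3.342650 = -0.025137
denominator = 1 − 3.489027 = -2.489027
p = -0.025137 / -2.489027 = 0.0101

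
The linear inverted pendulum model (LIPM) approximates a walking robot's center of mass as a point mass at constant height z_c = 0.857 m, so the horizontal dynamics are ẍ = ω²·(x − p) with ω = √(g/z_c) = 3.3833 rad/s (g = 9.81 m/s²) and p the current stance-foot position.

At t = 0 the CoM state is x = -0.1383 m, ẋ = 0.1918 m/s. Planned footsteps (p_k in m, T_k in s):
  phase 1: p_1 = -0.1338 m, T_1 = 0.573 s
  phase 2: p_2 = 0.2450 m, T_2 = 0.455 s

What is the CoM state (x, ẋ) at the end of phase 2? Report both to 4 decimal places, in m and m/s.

x = 0.1659, ẋ = 0.0135

phase 1: p=-0.1338, T=0.573, ωT=1.938631, cosh=3.546566, sinh=3.402665; start (x,ẋ)=(-0.138300, 0.191800) → end (x,ẋ)=(0.043138, 0.628426)
phase 2: p=0.2450, T=0.455, ωT=1.539402, cosh=2.438154, sinh=2.223645; start (x,ẋ)=(0.043138, 0.628426) → end (x,ẋ)=(0.165858, 0.013542)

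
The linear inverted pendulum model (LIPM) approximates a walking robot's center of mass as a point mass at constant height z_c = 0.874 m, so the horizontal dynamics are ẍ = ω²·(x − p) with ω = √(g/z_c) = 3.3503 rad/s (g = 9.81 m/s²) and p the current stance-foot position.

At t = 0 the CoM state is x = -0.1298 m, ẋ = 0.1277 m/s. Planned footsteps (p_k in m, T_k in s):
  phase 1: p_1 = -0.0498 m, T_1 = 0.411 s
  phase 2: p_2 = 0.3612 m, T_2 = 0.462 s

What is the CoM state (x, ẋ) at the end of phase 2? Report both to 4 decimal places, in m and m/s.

phase 1: p=-0.0498, T=0.411, ωT=1.376973, cosh=2.107615, sinh=1.855274; start (x,ẋ)=(-0.129800, 0.127700) → end (x,ẋ)=(-0.147694, -0.228115)
phase 2: p=0.3612, T=0.462, ωT=1.547839, cosh=2.457003, sinh=2.244295; start (x,ẋ)=(-0.147694, -0.228115) → end (x,ẋ)=(-1.041963, -4.386883)

x = -1.0420, ẋ = -4.3869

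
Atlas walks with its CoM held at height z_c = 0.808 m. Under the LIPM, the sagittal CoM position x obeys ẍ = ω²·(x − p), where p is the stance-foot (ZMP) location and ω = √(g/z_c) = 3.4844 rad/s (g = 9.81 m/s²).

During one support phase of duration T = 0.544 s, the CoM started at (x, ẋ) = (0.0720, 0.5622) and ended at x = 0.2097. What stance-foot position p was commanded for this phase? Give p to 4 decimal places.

p = 0.2331

ωT = 3.4844·0.544 = 1.895514; cosh(ωT) = 3.403104, sinh(ωT) = 3.252862
x(T) = p + (x₀−p)·cosh(ωT) + (ẋ₀/ω)·sinh(ωT) ⇒ p·(1 − cosh) = x(T) − x₀·cosh − (ẋ₀/ω)·sinh
numerator   = 0.2097 − (0.0720)·3.403104 − (0.5622/3.4844)·3.252862 = -0.560165
denominator = 1 − 3.403104 = -2.403104
p = -0.560165 / -2.403104 = 0.2331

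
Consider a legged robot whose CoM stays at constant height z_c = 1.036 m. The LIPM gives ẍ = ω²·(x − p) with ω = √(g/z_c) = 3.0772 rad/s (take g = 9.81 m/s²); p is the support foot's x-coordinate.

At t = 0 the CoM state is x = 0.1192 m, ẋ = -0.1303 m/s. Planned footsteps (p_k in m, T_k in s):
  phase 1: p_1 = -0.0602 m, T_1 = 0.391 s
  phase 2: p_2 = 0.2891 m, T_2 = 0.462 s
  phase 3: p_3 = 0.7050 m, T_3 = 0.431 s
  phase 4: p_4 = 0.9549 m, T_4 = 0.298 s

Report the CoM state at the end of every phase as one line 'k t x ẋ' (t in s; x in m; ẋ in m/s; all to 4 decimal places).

1 0.3910 0.2013 0.5999
2 0.8530 0.4771 0.7884
3 1.2840 0.6941 0.3619
4 1.5820 0.7001 -0.3186

phase 1: p=-0.0602, T=0.391, ωT=1.203185, cosh=1.815473, sinh=1.515236; start (x,ẋ)=(0.119200, -0.130300) → end (x,ẋ)=(0.201335, 0.599930)
phase 2: p=0.2891, T=0.462, ωT=1.421666, cosh=2.192666, sinh=1.951354; start (x,ẋ)=(0.201335, 0.599930) → end (x,ẋ)=(0.477096, 0.788443)
phase 3: p=0.7050, T=0.431, ωT=1.326273, cosh=2.016222, sinh=1.750757; start (x,ẋ)=(0.477096, 0.788443) → end (x,ẋ)=(0.694076, 0.361859)
phase 4: p=0.9549, T=0.298, ωT=0.917006, cosh=1.450751, sinh=1.051037; start (x,ẋ)=(0.694076, 0.361859) → end (x,ẋ)=(0.700104, -0.318603)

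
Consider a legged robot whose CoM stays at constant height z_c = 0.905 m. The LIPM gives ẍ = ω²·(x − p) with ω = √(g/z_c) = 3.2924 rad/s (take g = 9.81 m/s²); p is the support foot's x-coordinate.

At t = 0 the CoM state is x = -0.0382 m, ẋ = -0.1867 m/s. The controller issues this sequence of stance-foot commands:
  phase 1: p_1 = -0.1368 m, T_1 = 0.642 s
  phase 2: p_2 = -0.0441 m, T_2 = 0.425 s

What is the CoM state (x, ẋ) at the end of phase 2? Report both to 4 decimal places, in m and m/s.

phase 1: p=-0.1368, T=0.642, ωT=2.113721, cosh=4.199888, sinh=4.079100; start (x,ẋ)=(-0.038200, -0.186700) → end (x,ẋ)=(0.045998, 0.540082)
phase 2: p=-0.0441, T=0.425, ωT=1.399270, cosh=2.149509, sinh=1.902732; start (x,ẋ)=(0.045998, 0.540082) → end (x,ẋ)=(0.461689, 1.725335)

x = 0.4617, ẋ = 1.7253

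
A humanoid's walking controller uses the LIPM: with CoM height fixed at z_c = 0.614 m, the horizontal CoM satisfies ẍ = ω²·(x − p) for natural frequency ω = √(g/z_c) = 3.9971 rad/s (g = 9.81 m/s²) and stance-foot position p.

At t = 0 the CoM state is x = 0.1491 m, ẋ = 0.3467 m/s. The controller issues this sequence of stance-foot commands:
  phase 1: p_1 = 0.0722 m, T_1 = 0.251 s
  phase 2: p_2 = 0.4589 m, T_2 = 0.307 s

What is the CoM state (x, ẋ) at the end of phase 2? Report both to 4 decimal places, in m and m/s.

phase 1: p=0.0722, T=0.251, ωT=1.003272, cosh=1.546934, sinh=1.180257; start (x,ẋ)=(0.149100, 0.346700) → end (x,ẋ)=(0.293532, 0.899106)
phase 2: p=0.4589, T=0.307, ωT=1.227110, cosh=1.852247, sinh=1.559108; start (x,ẋ)=(0.293532, 0.899106) → end (x,ẋ)=(0.503303, 0.634809)

x = 0.5033, ẋ = 0.6348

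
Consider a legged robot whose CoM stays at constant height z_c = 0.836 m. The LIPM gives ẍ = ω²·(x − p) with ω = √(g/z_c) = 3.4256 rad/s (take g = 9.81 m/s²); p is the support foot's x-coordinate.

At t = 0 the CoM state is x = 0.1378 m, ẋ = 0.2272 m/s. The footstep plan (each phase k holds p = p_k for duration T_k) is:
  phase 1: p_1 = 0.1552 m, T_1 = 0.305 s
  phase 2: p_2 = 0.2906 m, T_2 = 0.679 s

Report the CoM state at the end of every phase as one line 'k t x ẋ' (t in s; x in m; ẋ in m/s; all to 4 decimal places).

1 0.3050 0.2100 0.2887
2 0.9840 0.3014 0.0922

phase 1: p=0.1552, T=0.305, ωT=1.044808, cosh=1.597306, sinh=1.245547; start (x,ẋ)=(0.137800, 0.227200) → end (x,ẋ)=(0.210017, 0.288667)
phase 2: p=0.2906, T=0.679, ωT=2.325982, cosh=5.167210, sinh=5.069522; start (x,ẋ)=(0.210017, 0.288667) → end (x,ẋ)=(0.301405, 0.092178)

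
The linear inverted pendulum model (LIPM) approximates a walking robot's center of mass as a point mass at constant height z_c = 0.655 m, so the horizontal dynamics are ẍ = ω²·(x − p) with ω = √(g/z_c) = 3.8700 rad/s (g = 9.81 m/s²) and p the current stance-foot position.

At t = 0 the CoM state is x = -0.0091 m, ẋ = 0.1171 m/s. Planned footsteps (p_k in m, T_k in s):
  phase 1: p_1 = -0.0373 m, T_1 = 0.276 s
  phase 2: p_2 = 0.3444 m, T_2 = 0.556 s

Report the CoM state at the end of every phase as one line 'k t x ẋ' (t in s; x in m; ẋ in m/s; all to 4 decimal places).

1 0.2760 0.0474 0.3305
2 0.8320 -0.5876 -3.4349

phase 1: p=-0.0373, T=0.276, ωT=1.068120, cosh=1.626779, sinh=1.283125; start (x,ẋ)=(-0.009100, 0.117100) → end (x,ẋ)=(0.047400, 0.330528)
phase 2: p=0.3444, T=0.556, ωT=2.151720, cosh=4.357961, sinh=4.241677; start (x,ẋ)=(0.047400, 0.330528) → end (x,ẋ)=(-0.587640, -3.434903)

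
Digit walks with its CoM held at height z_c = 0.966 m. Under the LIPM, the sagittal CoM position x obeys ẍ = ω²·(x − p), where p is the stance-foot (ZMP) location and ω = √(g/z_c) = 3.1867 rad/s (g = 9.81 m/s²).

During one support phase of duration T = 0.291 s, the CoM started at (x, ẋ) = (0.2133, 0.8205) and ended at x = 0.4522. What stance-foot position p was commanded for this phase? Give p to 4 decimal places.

ωT = 3.1867·0.291 = 0.927330; cosh(ωT) = 1.461680, sinh(ωT) = 1.066071
x(T) = p + (x₀−p)·cosh(ωT) + (ẋ₀/ω)·sinh(ωT) ⇒ p·(1 − cosh) = x(T) − x₀·cosh − (ẋ₀/ω)·sinh
numerator   = 0.4522 − (0.2133)·1.461680 − (0.8205/3.1867)·1.066071 = -0.134064
denominator = 1 − 1.461680 = -0.461680
p = -0.134064 / -0.461680 = 0.2904

p = 0.2904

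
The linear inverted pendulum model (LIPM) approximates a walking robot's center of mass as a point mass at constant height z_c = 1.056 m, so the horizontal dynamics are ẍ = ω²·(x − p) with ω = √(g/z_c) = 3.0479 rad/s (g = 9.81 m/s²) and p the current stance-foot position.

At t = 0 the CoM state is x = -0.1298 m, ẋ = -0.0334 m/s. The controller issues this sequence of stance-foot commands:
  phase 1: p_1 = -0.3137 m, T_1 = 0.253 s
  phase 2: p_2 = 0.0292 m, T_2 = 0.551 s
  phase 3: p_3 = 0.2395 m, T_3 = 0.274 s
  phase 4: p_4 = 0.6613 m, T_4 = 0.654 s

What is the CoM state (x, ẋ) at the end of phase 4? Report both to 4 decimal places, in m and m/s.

x = -1.2944, ẋ = -5.7392

phase 1: p=-0.3137, T=0.253, ωT=0.771119, cosh=1.312340, sinh=0.849844; start (x,ẋ)=(-0.129800, -0.033400) → end (x,ẋ)=(-0.081674, 0.432513)
phase 2: p=0.0292, T=0.551, ωT=1.679393, cosh=2.774393, sinh=2.587906; start (x,ẋ)=(-0.081674, 0.432513) → end (x,ẋ)=(0.088830, 0.325425)
phase 3: p=0.2395, T=0.274, ωT=0.835125, cosh=1.369461, sinh=0.935640; start (x,ẋ)=(0.088830, 0.325425) → end (x,ẋ)=(0.133062, 0.015987)
phase 4: p=0.6613, T=0.654, ωT=1.993327, cosh=3.738076, sinh=3.601834; start (x,ẋ)=(0.133062, 0.015987) → end (x,ẋ)=(-1.294400, -5.739248)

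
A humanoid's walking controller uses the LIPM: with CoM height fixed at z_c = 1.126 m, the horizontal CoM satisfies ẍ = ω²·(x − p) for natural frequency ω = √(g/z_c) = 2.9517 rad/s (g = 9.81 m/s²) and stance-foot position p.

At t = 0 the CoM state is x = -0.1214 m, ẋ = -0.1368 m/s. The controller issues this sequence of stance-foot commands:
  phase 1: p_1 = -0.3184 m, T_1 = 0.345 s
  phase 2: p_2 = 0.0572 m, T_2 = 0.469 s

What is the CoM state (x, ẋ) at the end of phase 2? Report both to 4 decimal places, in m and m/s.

phase 1: p=-0.3184, T=0.345, ωT=1.018336, cosh=1.564890, sinh=1.203695; start (x,ẋ)=(-0.121400, -0.136800) → end (x,ẋ)=(-0.065903, 0.485853)
phase 2: p=0.0572, T=0.469, ωT=1.384347, cosh=2.121353, sinh=1.870866; start (x,ẋ)=(-0.065903, 0.485853) → end (x,ẋ)=(0.104001, 0.350862)

x = 0.1040, ẋ = 0.3509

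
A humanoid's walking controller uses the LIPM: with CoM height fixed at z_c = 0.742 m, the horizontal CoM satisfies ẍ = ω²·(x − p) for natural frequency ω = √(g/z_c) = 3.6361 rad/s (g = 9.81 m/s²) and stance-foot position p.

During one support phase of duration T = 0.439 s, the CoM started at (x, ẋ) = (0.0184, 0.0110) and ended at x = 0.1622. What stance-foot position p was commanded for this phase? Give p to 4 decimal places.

ωT = 3.6361·0.439 = 1.596248; cosh(ωT) = 2.568569, sinh(ωT) = 2.365914
x(T) = p + (x₀−p)·cosh(ωT) + (ẋ₀/ω)·sinh(ωT) ⇒ p·(1 − cosh) = x(T) − x₀·cosh − (ẋ₀/ω)·sinh
numerator   = 0.1622 − (0.0184)·2.568569 − (0.0110/3.6361)·2.365914 = 0.107781
denominator = 1 − 2.568569 = -1.568569
p = 0.107781 / -1.568569 = -0.0687

p = -0.0687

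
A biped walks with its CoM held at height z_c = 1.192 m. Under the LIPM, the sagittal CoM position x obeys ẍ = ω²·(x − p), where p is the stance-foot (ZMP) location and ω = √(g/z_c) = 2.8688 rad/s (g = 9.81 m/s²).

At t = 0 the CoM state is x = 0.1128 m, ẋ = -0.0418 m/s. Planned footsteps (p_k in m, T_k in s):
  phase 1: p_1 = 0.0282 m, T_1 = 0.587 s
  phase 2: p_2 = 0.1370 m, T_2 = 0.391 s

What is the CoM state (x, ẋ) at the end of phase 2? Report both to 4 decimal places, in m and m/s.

x = 0.5344, ẋ = 1.2244

phase 1: p=0.0282, T=0.587, ωT=1.683986, cosh=2.786308, sinh=2.600675; start (x,ẋ)=(0.112800, -0.041800) → end (x,ẋ)=(0.226028, 0.514718)
phase 2: p=0.1370, T=0.391, ωT=1.121701, cosh=1.697898, sinh=1.372173; start (x,ẋ)=(0.226028, 0.514718) → end (x,ẋ)=(0.534355, 1.224397)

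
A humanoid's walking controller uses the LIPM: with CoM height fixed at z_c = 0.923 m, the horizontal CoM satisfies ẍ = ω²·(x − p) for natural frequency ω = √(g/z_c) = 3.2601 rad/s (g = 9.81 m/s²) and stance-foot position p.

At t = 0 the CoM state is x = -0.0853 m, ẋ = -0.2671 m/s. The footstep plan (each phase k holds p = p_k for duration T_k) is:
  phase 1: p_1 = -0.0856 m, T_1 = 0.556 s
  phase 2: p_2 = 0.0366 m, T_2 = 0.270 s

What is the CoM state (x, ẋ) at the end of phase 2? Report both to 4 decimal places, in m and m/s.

x = -0.7363, ẋ = -2.3726

phase 1: p=-0.0856, T=0.556, ωT=1.812616, cosh=3.144839, sinh=2.981612; start (x,ẋ)=(-0.085300, -0.267100) → end (x,ẋ)=(-0.328940, -0.837070)
phase 2: p=0.0366, T=0.270, ωT=0.880227, cosh=1.413068, sinh=0.998379; start (x,ẋ)=(-0.328940, -0.837070) → end (x,ẋ)=(-0.736279, -2.372603)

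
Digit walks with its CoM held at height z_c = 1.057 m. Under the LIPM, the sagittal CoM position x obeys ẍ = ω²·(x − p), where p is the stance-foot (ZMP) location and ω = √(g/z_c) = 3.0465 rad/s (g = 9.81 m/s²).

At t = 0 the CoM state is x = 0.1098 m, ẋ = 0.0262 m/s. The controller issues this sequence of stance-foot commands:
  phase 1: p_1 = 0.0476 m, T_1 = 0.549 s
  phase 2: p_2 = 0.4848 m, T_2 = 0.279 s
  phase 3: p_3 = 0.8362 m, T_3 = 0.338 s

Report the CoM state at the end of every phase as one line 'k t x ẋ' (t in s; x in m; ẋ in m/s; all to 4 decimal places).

1 0.5490 0.2412 0.5590
2 0.8280 0.3232 0.0638
3 1.1660 0.0518 -1.8087

phase 1: p=0.0476, T=0.549, ωT=1.672529, cosh=2.756694, sinh=2.568922; start (x,ẋ)=(0.109800, 0.026200) → end (x,ẋ)=(0.241159, 0.559016)
phase 2: p=0.4848, T=0.279, ωT=0.849974, cosh=1.383506, sinh=0.956079; start (x,ẋ)=(0.241159, 0.559016) → end (x,ẋ)=(0.323157, 0.063751)
phase 3: p=0.8362, T=0.338, ωT=1.029717, cosh=1.578691, sinh=1.221583; start (x,ẋ)=(0.323157, 0.063751) → end (x,ẋ)=(0.051827, -1.808673)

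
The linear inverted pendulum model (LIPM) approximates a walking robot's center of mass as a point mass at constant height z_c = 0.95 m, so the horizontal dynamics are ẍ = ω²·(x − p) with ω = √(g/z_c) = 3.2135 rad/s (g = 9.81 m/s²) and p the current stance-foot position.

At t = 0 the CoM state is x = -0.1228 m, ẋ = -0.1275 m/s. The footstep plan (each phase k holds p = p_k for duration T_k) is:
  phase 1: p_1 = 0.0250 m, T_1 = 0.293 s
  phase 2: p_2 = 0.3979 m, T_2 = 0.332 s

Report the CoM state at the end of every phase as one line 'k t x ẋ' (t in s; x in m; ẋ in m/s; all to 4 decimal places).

1 0.2930 -0.2364 -0.7046
2 0.6250 -0.9139 -3.7565

phase 1: p=0.0250, T=0.293, ωT=0.941555, cosh=1.476994, sinh=1.086973; start (x,ẋ)=(-0.122800, -0.127500) → end (x,ẋ)=(-0.236427, -0.704580)
phase 2: p=0.3979, T=0.332, ωT=1.066882, cosh=1.625192, sinh=1.281112; start (x,ẋ)=(-0.236427, -0.704580) → end (x,ẋ)=(-0.913894, -3.756508)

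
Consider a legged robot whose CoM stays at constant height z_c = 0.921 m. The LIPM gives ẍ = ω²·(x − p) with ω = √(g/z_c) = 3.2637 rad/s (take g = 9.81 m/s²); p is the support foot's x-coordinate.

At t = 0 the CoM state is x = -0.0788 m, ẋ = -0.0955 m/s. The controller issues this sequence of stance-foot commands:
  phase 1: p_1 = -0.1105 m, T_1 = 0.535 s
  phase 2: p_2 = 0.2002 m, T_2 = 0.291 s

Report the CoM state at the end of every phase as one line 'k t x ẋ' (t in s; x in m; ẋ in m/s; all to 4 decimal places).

1 0.5350 -0.0982 0.0055
2 0.8260 -0.2414 -1.0623

phase 1: p=-0.1105, T=0.535, ωT=1.746080, cosh=2.953271, sinh=2.778815; start (x,ẋ)=(-0.078800, -0.095500) → end (x,ẋ)=(-0.098193, 0.005457)
phase 2: p=0.2002, T=0.291, ωT=0.949737, cosh=1.485936, sinh=1.099093; start (x,ẋ)=(-0.098193, 0.005457) → end (x,ẋ)=(-0.241355, -1.062260)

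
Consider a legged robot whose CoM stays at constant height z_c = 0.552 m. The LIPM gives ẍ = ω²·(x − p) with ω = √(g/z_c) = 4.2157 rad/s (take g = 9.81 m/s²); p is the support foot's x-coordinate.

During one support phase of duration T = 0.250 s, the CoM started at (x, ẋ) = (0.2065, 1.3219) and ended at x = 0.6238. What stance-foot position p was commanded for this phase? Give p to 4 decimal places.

p = 0.1701

ωT = 4.2157·0.250 = 1.053925; cosh(ωT) = 1.608728, sinh(ωT) = 1.260161
x(T) = p + (x₀−p)·cosh(ωT) + (ẋ₀/ω)·sinh(ωT) ⇒ p·(1 − cosh) = x(T) − x₀·cosh − (ẋ₀/ω)·sinh
numerator   = 0.6238 − (0.2065)·1.608728 − (1.3219/4.2157)·1.260161 = -0.103546
denominator = 1 − 1.608728 = -0.608728
p = -0.103546 / -0.608728 = 0.1701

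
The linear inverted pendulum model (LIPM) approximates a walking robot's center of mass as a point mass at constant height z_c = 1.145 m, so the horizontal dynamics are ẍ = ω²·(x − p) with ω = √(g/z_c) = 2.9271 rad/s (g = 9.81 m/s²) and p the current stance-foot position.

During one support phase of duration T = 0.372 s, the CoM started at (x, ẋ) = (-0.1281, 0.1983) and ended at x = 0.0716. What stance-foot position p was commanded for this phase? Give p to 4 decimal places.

p = -0.2971

ωT = 2.9271·0.372 = 1.088881; cosh(ωT) = 1.653771, sinh(ωT) = 1.317178
x(T) = p + (x₀−p)·cosh(ωT) + (ẋ₀/ω)·sinh(ωT) ⇒ p·(1 − cosh) = x(T) − x₀·cosh − (ẋ₀/ω)·sinh
numerator   = 0.0716 − (-0.1281)·1.653771 − (0.1983/2.9271)·1.317178 = 0.194214
denominator = 1 − 1.653771 = -0.653771
p = 0.194214 / -0.653771 = -0.2971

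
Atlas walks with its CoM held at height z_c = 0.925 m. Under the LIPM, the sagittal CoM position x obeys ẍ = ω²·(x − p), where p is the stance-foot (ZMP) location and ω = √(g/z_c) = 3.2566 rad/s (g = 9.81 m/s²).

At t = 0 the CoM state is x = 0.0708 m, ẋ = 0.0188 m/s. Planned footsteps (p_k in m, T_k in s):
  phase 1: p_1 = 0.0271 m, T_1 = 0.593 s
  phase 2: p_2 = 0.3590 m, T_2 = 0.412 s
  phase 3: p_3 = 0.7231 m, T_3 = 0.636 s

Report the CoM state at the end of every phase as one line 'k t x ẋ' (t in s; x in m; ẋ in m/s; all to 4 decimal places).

phase 1: p=0.0271, T=0.593, ωT=1.931164, cosh=3.521256, sinh=3.376277; start (x,ẋ)=(0.070800, 0.018800) → end (x,ẋ)=(0.200470, 0.546689)
phase 2: p=0.3590, T=0.412, ωT=1.341719, cosh=2.043505, sinh=1.782109; start (x,ẋ)=(0.200470, 0.546689) → end (x,ẋ)=(0.334207, 0.197113)
phase 3: p=0.7231, T=0.636, ωT=2.071198, cosh=4.030177, sinh=3.904142; start (x,ẋ)=(0.334207, 0.197113) → end (x,ẋ)=(-0.607899, -4.150069)

1 0.5930 0.2005 0.5467
2 1.0050 0.3342 0.1971
3 1.6410 -0.6079 -4.1501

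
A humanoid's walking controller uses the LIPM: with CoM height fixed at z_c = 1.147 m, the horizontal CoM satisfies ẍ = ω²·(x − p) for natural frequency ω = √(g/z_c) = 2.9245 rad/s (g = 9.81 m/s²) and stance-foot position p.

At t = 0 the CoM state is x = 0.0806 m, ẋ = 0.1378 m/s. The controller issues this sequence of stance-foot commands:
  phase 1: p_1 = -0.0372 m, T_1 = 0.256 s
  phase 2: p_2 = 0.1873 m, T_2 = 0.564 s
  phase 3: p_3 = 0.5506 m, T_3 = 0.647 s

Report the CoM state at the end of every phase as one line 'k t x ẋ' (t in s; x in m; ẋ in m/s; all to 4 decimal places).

phase 1: p=-0.0372, T=0.256, ωT=0.748672, cosh=1.293592, sinh=0.820598; start (x,ẋ)=(0.080600, 0.137800) → end (x,ẋ)=(0.153851, 0.460958)
phase 2: p=0.1873, T=0.564, ωT=1.649418, cosh=2.698056, sinh=2.505894; start (x,ẋ)=(0.153851, 0.460958) → end (x,ẋ)=(0.492031, 0.998561)
phase 3: p=0.5506, T=0.647, ωT=1.892152, cosh=3.392186, sinh=3.241439; start (x,ẋ)=(0.492031, 0.998561) → end (x,ẋ)=(1.458700, 2.832091)

1 0.2560 0.1539 0.4610
2 0.8200 0.4920 0.9986
3 1.4670 1.4587 2.8321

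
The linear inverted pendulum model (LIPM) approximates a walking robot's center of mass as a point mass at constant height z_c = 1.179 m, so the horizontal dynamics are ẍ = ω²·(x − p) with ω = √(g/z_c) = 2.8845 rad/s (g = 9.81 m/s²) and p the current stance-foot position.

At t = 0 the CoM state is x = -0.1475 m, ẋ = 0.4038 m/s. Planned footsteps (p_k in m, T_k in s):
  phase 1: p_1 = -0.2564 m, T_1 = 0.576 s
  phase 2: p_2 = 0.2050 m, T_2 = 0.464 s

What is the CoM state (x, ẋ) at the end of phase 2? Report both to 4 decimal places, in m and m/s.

phase 1: p=-0.2564, T=0.576, ωT=1.661472, cosh=2.728459, sinh=2.538599; start (x,ẋ)=(-0.147500, 0.403800) → end (x,ẋ)=(0.396107, 1.899182)
phase 2: p=0.2050, T=0.464, ωT=1.338408, cosh=2.037616, sinh=1.775353; start (x,ẋ)=(0.396107, 1.899182) → end (x,ẋ)=(1.763311, 4.848461)

x = 1.7633, ẋ = 4.8485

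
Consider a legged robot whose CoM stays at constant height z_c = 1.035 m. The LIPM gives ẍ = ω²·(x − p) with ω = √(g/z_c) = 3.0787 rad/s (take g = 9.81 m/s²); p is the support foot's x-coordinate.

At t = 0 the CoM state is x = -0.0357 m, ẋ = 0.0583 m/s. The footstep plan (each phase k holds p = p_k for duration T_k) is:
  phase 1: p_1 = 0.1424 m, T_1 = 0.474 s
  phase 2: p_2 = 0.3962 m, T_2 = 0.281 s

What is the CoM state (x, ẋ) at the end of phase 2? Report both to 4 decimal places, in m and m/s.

x = -0.7817, ẋ = -3.2380

phase 1: p=0.1424, T=0.474, ωT=1.459304, cosh=2.267680, sinh=2.035282; start (x,ẋ)=(-0.035700, 0.058300) → end (x,ẋ)=(-0.222933, -0.983773)
phase 2: p=0.3962, T=0.281, ωT=0.865115, cosh=1.398141, sinh=0.977138; start (x,ẋ)=(-0.222933, -0.983773) → end (x,ẋ)=(-0.781671, -3.237998)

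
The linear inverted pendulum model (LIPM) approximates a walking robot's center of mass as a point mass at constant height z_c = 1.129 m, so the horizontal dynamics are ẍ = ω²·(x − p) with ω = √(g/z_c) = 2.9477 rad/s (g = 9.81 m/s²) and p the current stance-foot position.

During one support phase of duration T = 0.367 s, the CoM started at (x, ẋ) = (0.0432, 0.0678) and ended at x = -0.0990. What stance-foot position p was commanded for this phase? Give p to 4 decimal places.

p = 0.3104

ωT = 2.9477·0.367 = 1.081806; cosh(ωT) = 1.644492, sinh(ωT) = 1.305510
x(T) = p + (x₀−p)·cosh(ωT) + (ẋ₀/ω)·sinh(ωT) ⇒ p·(1 − cosh) = x(T) − x₀·cosh − (ẋ₀/ω)·sinh
numerator   = -0.0990 − (0.0432)·1.644492 − (0.0678/2.9477)·1.305510 = -0.200070
denominator = 1 − 1.644492 = -0.644492
p = -0.200070 / -0.644492 = 0.3104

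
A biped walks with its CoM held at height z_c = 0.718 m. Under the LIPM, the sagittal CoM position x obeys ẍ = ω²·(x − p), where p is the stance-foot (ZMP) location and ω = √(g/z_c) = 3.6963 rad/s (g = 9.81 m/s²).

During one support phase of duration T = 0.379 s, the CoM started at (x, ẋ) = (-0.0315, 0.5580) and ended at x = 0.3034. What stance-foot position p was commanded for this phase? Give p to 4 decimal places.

p = -0.0724

ωT = 3.6963·0.379 = 1.400898; cosh(ωT) = 2.152609, sinh(ωT) = 1.906233
x(T) = p + (x₀−p)·cosh(ωT) + (ẋ₀/ω)·sinh(ωT) ⇒ p·(1 − cosh) = x(T) − x₀·cosh − (ẋ₀/ω)·sinh
numerator   = 0.3034 − (-0.0315)·2.152609 − (0.5580/3.6963)·1.906233 = 0.083439
denominator = 1 − 2.152609 = -1.152609
p = 0.083439 / -1.152609 = -0.0724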